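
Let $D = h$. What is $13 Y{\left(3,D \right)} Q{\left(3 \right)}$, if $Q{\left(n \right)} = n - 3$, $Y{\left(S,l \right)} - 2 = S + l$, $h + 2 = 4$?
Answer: $0$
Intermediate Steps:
$h = 2$ ($h = -2 + 4 = 2$)
$D = 2$
$Y{\left(S,l \right)} = 2 + S + l$ ($Y{\left(S,l \right)} = 2 + \left(S + l\right) = 2 + S + l$)
$Q{\left(n \right)} = -3 + n$
$13 Y{\left(3,D \right)} Q{\left(3 \right)} = 13 \left(2 + 3 + 2\right) \left(-3 + 3\right) = 13 \cdot 7 \cdot 0 = 91 \cdot 0 = 0$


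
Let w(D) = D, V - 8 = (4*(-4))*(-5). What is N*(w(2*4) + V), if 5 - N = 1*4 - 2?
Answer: 288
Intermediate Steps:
N = 3 (N = 5 - (1*4 - 2) = 5 - (4 - 2) = 5 - 1*2 = 5 - 2 = 3)
V = 88 (V = 8 + (4*(-4))*(-5) = 8 - 16*(-5) = 8 + 80 = 88)
N*(w(2*4) + V) = 3*(2*4 + 88) = 3*(8 + 88) = 3*96 = 288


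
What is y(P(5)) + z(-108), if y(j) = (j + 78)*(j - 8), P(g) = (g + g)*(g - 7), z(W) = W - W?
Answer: -1624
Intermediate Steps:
z(W) = 0
P(g) = 2*g*(-7 + g) (P(g) = (2*g)*(-7 + g) = 2*g*(-7 + g))
y(j) = (-8 + j)*(78 + j) (y(j) = (78 + j)*(-8 + j) = (-8 + j)*(78 + j))
y(P(5)) + z(-108) = (-624 + (2*5*(-7 + 5))**2 + 70*(2*5*(-7 + 5))) + 0 = (-624 + (2*5*(-2))**2 + 70*(2*5*(-2))) + 0 = (-624 + (-20)**2 + 70*(-20)) + 0 = (-624 + 400 - 1400) + 0 = -1624 + 0 = -1624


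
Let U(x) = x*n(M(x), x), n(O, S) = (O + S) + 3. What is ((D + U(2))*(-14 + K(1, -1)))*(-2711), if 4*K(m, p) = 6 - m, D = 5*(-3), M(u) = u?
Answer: -138261/4 ≈ -34565.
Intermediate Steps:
D = -15
n(O, S) = 3 + O + S
K(m, p) = 3/2 - m/4 (K(m, p) = (6 - m)/4 = 3/2 - m/4)
U(x) = x*(3 + 2*x) (U(x) = x*(3 + x + x) = x*(3 + 2*x))
((D + U(2))*(-14 + K(1, -1)))*(-2711) = ((-15 + 2*(3 + 2*2))*(-14 + (3/2 - ¼*1)))*(-2711) = ((-15 + 2*(3 + 4))*(-14 + (3/2 - ¼)))*(-2711) = ((-15 + 2*7)*(-14 + 5/4))*(-2711) = ((-15 + 14)*(-51/4))*(-2711) = -1*(-51/4)*(-2711) = (51/4)*(-2711) = -138261/4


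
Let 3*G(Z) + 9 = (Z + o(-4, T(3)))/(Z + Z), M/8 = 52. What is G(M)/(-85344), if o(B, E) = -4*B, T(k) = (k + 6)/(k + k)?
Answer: 7/211328 ≈ 3.3124e-5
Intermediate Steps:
M = 416 (M = 8*52 = 416)
T(k) = (6 + k)/(2*k) (T(k) = (6 + k)/((2*k)) = (6 + k)*(1/(2*k)) = (6 + k)/(2*k))
G(Z) = -3 + (16 + Z)/(6*Z) (G(Z) = -3 + ((Z - 4*(-4))/(Z + Z))/3 = -3 + ((Z + 16)/((2*Z)))/3 = -3 + ((16 + Z)*(1/(2*Z)))/3 = -3 + ((16 + Z)/(2*Z))/3 = -3 + (16 + Z)/(6*Z))
G(M)/(-85344) = ((1/6)*(16 - 17*416)/416)/(-85344) = ((1/6)*(1/416)*(16 - 7072))*(-1/85344) = ((1/6)*(1/416)*(-7056))*(-1/85344) = -147/52*(-1/85344) = 7/211328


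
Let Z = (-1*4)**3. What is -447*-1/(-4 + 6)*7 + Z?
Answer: 3001/2 ≈ 1500.5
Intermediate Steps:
Z = -64 (Z = (-4)**3 = -64)
-447*-1/(-4 + 6)*7 + Z = -447*-1/(-4 + 6)*7 - 64 = -447*-1/2*7 - 64 = -447*(1/2)*(-1)*7 - 64 = -(-447)*7/2 - 64 = -447*(-7/2) - 64 = 3129/2 - 64 = 3001/2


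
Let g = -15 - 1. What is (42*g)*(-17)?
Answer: 11424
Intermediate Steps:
g = -16
(42*g)*(-17) = (42*(-16))*(-17) = -672*(-17) = 11424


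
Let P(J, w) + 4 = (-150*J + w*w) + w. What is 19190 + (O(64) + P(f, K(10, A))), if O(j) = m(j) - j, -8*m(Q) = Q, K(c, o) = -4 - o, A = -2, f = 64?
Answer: 9516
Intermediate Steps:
m(Q) = -Q/8
P(J, w) = -4 + w + w² - 150*J (P(J, w) = -4 + ((-150*J + w*w) + w) = -4 + ((-150*J + w²) + w) = -4 + ((w² - 150*J) + w) = -4 + (w + w² - 150*J) = -4 + w + w² - 150*J)
O(j) = -9*j/8 (O(j) = -j/8 - j = -9*j/8)
19190 + (O(64) + P(f, K(10, A))) = 19190 + (-9/8*64 + (-4 + (-4 - 1*(-2)) + (-4 - 1*(-2))² - 150*64)) = 19190 + (-72 + (-4 + (-4 + 2) + (-4 + 2)² - 9600)) = 19190 + (-72 + (-4 - 2 + (-2)² - 9600)) = 19190 + (-72 + (-4 - 2 + 4 - 9600)) = 19190 + (-72 - 9602) = 19190 - 9674 = 9516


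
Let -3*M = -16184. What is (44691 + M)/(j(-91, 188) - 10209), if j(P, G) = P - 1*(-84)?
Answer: -150257/30648 ≈ -4.9027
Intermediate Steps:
M = 16184/3 (M = -1/3*(-16184) = 16184/3 ≈ 5394.7)
j(P, G) = 84 + P (j(P, G) = P + 84 = 84 + P)
(44691 + M)/(j(-91, 188) - 10209) = (44691 + 16184/3)/((84 - 91) - 10209) = 150257/(3*(-7 - 10209)) = (150257/3)/(-10216) = (150257/3)*(-1/10216) = -150257/30648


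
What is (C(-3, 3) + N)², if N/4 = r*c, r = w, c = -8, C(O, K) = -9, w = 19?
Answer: 380689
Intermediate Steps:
r = 19
N = -608 (N = 4*(19*(-8)) = 4*(-152) = -608)
(C(-3, 3) + N)² = (-9 - 608)² = (-617)² = 380689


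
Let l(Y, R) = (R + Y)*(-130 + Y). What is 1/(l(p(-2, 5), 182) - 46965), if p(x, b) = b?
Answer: -1/70340 ≈ -1.4217e-5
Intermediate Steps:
l(Y, R) = (-130 + Y)*(R + Y)
1/(l(p(-2, 5), 182) - 46965) = 1/((5² - 130*182 - 130*5 + 182*5) - 46965) = 1/((25 - 23660 - 650 + 910) - 46965) = 1/(-23375 - 46965) = 1/(-70340) = -1/70340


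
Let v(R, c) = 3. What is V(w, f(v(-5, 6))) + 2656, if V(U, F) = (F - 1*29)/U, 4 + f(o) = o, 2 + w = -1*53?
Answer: 29222/11 ≈ 2656.5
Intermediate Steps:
w = -55 (w = -2 - 1*53 = -2 - 53 = -55)
f(o) = -4 + o
V(U, F) = (-29 + F)/U (V(U, F) = (F - 29)/U = (-29 + F)/U)
V(w, f(v(-5, 6))) + 2656 = (-29 + (-4 + 3))/(-55) + 2656 = -(-29 - 1)/55 + 2656 = -1/55*(-30) + 2656 = 6/11 + 2656 = 29222/11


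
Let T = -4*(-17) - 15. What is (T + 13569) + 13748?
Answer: 27370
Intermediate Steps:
T = 53 (T = 68 - 15 = 53)
(T + 13569) + 13748 = (53 + 13569) + 13748 = 13622 + 13748 = 27370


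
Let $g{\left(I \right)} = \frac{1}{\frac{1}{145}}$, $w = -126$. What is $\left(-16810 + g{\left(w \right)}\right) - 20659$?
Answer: $-37324$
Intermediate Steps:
$g{\left(I \right)} = 145$ ($g{\left(I \right)} = \frac{1}{\frac{1}{145}} = 145$)
$\left(-16810 + g{\left(w \right)}\right) - 20659 = \left(-16810 + 145\right) - 20659 = -16665 - 20659 = -37324$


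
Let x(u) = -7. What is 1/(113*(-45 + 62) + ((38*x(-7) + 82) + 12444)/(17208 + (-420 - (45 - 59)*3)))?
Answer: 1683/3234269 ≈ 0.00052037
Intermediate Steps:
1/(113*(-45 + 62) + ((38*x(-7) + 82) + 12444)/(17208 + (-420 - (45 - 59)*3))) = 1/(113*(-45 + 62) + ((38*(-7) + 82) + 12444)/(17208 + (-420 - (45 - 59)*3))) = 1/(113*17 + ((-266 + 82) + 12444)/(17208 + (-420 - (-14)*3))) = 1/(1921 + (-184 + 12444)/(17208 + (-420 - 1*(-42)))) = 1/(1921 + 12260/(17208 + (-420 + 42))) = 1/(1921 + 12260/(17208 - 378)) = 1/(1921 + 12260/16830) = 1/(1921 + 12260*(1/16830)) = 1/(1921 + 1226/1683) = 1/(3234269/1683) = 1683/3234269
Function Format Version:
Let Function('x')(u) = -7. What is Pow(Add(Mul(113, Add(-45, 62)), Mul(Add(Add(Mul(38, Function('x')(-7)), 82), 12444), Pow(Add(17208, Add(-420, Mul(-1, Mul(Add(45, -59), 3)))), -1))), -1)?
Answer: Rational(1683, 3234269) ≈ 0.00052037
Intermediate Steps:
Pow(Add(Mul(113, Add(-45, 62)), Mul(Add(Add(Mul(38, Function('x')(-7)), 82), 12444), Pow(Add(17208, Add(-420, Mul(-1, Mul(Add(45, -59), 3)))), -1))), -1) = Pow(Add(Mul(113, Add(-45, 62)), Mul(Add(Add(Mul(38, -7), 82), 12444), Pow(Add(17208, Add(-420, Mul(-1, Mul(Add(45, -59), 3)))), -1))), -1) = Pow(Add(Mul(113, 17), Mul(Add(Add(-266, 82), 12444), Pow(Add(17208, Add(-420, Mul(-1, Mul(-14, 3)))), -1))), -1) = Pow(Add(1921, Mul(Add(-184, 12444), Pow(Add(17208, Add(-420, Mul(-1, -42))), -1))), -1) = Pow(Add(1921, Mul(12260, Pow(Add(17208, Add(-420, 42)), -1))), -1) = Pow(Add(1921, Mul(12260, Pow(Add(17208, -378), -1))), -1) = Pow(Add(1921, Mul(12260, Pow(16830, -1))), -1) = Pow(Add(1921, Mul(12260, Rational(1, 16830))), -1) = Pow(Add(1921, Rational(1226, 1683)), -1) = Pow(Rational(3234269, 1683), -1) = Rational(1683, 3234269)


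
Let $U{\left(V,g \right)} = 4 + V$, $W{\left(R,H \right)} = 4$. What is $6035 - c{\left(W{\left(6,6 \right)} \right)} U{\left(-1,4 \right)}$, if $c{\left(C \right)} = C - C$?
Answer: $6035$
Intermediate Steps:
$c{\left(C \right)} = 0$
$6035 - c{\left(W{\left(6,6 \right)} \right)} U{\left(-1,4 \right)} = 6035 - 0 \left(4 - 1\right) = 6035 - 0 \cdot 3 = 6035 - 0 = 6035 + 0 = 6035$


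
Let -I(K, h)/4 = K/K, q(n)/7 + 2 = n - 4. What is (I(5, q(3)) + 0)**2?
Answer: 16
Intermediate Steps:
q(n) = -42 + 7*n (q(n) = -14 + 7*(n - 4) = -14 + 7*(-4 + n) = -14 + (-28 + 7*n) = -42 + 7*n)
I(K, h) = -4 (I(K, h) = -4*K/K = -4*1 = -4)
(I(5, q(3)) + 0)**2 = (-4 + 0)**2 = (-4)**2 = 16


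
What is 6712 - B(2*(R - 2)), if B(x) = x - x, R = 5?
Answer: 6712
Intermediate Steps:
B(x) = 0
6712 - B(2*(R - 2)) = 6712 - 1*0 = 6712 + 0 = 6712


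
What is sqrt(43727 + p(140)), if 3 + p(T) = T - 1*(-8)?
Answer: 4*sqrt(2742) ≈ 209.46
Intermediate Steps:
p(T) = 5 + T (p(T) = -3 + (T - 1*(-8)) = -3 + (T + 8) = -3 + (8 + T) = 5 + T)
sqrt(43727 + p(140)) = sqrt(43727 + (5 + 140)) = sqrt(43727 + 145) = sqrt(43872) = 4*sqrt(2742)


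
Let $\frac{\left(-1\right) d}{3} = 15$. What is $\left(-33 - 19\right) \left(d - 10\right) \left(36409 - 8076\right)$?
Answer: $81032380$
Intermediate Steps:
$d = -45$ ($d = \left(-3\right) 15 = -45$)
$\left(-33 - 19\right) \left(d - 10\right) \left(36409 - 8076\right) = \left(-33 - 19\right) \left(-45 - 10\right) \left(36409 - 8076\right) = \left(-52\right) \left(-55\right) \left(36409 - 8076\right) = 2860 \cdot 28333 = 81032380$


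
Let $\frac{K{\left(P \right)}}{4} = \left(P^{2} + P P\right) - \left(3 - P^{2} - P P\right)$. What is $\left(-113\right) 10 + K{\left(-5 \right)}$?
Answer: $-742$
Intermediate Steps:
$K{\left(P \right)} = -12 + 16 P^{2}$ ($K{\left(P \right)} = 4 \left(\left(P^{2} + P P\right) - \left(3 - P^{2} - P P\right)\right) = 4 \left(\left(P^{2} + P^{2}\right) + \left(\left(P^{2} + P^{2}\right) - 3\right)\right) = 4 \left(2 P^{2} + \left(2 P^{2} - 3\right)\right) = 4 \left(2 P^{2} + \left(-3 + 2 P^{2}\right)\right) = 4 \left(-3 + 4 P^{2}\right) = -12 + 16 P^{2}$)
$\left(-113\right) 10 + K{\left(-5 \right)} = \left(-113\right) 10 - \left(12 - 16 \left(-5\right)^{2}\right) = -1130 + \left(-12 + 16 \cdot 25\right) = -1130 + \left(-12 + 400\right) = -1130 + 388 = -742$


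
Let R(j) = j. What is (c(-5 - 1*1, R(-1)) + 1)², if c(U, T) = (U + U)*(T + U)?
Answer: 7225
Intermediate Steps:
c(U, T) = 2*U*(T + U) (c(U, T) = (2*U)*(T + U) = 2*U*(T + U))
(c(-5 - 1*1, R(-1)) + 1)² = (2*(-5 - 1*1)*(-1 + (-5 - 1*1)) + 1)² = (2*(-5 - 1)*(-1 + (-5 - 1)) + 1)² = (2*(-6)*(-1 - 6) + 1)² = (2*(-6)*(-7) + 1)² = (84 + 1)² = 85² = 7225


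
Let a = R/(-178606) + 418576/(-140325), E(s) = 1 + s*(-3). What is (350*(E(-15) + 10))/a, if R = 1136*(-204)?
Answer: -15351018256875/1320022133 ≈ -11629.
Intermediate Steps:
R = -231744
E(s) = 1 - 3*s
a = -21120354128/12531443475 (a = -231744/(-178606) + 418576/(-140325) = -231744*(-1/178606) + 418576*(-1/140325) = 115872/89303 - 418576/140325 = -21120354128/12531443475 ≈ -1.6854)
(350*(E(-15) + 10))/a = (350*((1 - 3*(-15)) + 10))/(-21120354128/12531443475) = (350*((1 + 45) + 10))*(-12531443475/21120354128) = (350*(46 + 10))*(-12531443475/21120354128) = (350*56)*(-12531443475/21120354128) = 19600*(-12531443475/21120354128) = -15351018256875/1320022133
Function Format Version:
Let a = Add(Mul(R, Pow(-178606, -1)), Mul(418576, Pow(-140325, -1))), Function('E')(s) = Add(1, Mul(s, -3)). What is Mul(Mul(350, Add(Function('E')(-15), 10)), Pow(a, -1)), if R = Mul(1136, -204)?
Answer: Rational(-15351018256875, 1320022133) ≈ -11629.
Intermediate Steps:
R = -231744
Function('E')(s) = Add(1, Mul(-3, s))
a = Rational(-21120354128, 12531443475) (a = Add(Mul(-231744, Pow(-178606, -1)), Mul(418576, Pow(-140325, -1))) = Add(Mul(-231744, Rational(-1, 178606)), Mul(418576, Rational(-1, 140325))) = Add(Rational(115872, 89303), Rational(-418576, 140325)) = Rational(-21120354128, 12531443475) ≈ -1.6854)
Mul(Mul(350, Add(Function('E')(-15), 10)), Pow(a, -1)) = Mul(Mul(350, Add(Add(1, Mul(-3, -15)), 10)), Pow(Rational(-21120354128, 12531443475), -1)) = Mul(Mul(350, Add(Add(1, 45), 10)), Rational(-12531443475, 21120354128)) = Mul(Mul(350, Add(46, 10)), Rational(-12531443475, 21120354128)) = Mul(Mul(350, 56), Rational(-12531443475, 21120354128)) = Mul(19600, Rational(-12531443475, 21120354128)) = Rational(-15351018256875, 1320022133)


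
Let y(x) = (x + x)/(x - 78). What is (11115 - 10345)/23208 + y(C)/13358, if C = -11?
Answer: 228983579/6897777324 ≈ 0.033197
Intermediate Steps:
y(x) = 2*x/(-78 + x) (y(x) = (2*x)/(-78 + x) = 2*x/(-78 + x))
(11115 - 10345)/23208 + y(C)/13358 = (11115 - 10345)/23208 + (2*(-11)/(-78 - 11))/13358 = 770*(1/23208) + (2*(-11)/(-89))*(1/13358) = 385/11604 + (2*(-11)*(-1/89))*(1/13358) = 385/11604 + (22/89)*(1/13358) = 385/11604 + 11/594431 = 228983579/6897777324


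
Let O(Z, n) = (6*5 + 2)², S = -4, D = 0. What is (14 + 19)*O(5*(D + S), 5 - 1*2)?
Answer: 33792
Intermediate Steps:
O(Z, n) = 1024 (O(Z, n) = (30 + 2)² = 32² = 1024)
(14 + 19)*O(5*(D + S), 5 - 1*2) = (14 + 19)*1024 = 33*1024 = 33792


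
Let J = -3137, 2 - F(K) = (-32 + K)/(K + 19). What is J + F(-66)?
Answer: -147443/47 ≈ -3137.1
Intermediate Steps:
F(K) = 2 - (-32 + K)/(19 + K) (F(K) = 2 - (-32 + K)/(K + 19) = 2 - (-32 + K)/(19 + K))
J + F(-66) = -3137 + (70 - 66)/(19 - 66) = -3137 + 4/(-47) = -3137 - 1/47*4 = -3137 - 4/47 = -147443/47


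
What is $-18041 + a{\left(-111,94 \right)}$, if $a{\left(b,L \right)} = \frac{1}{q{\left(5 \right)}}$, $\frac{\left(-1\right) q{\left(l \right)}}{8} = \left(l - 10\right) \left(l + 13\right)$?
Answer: $- \frac{12989519}{720} \approx -18041.0$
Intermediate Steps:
$q{\left(l \right)} = - 8 \left(-10 + l\right) \left(13 + l\right)$ ($q{\left(l \right)} = - 8 \left(l - 10\right) \left(l + 13\right) = - 8 \left(-10 + l\right) \left(13 + l\right)$)
$a{\left(b,L \right)} = \frac{1}{720}$ ($a{\left(b,L \right)} = \frac{1}{1040 - 120 - 8 \cdot 5^{2}} = \frac{1}{1040 - 120 - 200} = \frac{1}{720}$)
$-18041 + a{\left(-111,94 \right)} = -18041 + \frac{1}{720} = - \frac{12989519}{720}$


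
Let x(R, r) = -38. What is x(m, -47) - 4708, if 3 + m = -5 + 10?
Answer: -4746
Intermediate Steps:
m = 2 (m = -3 + (-5 + 10) = -3 + 5 = 2)
x(m, -47) - 4708 = -38 - 4708 = -4746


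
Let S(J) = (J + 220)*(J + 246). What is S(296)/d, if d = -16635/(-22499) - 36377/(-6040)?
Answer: 251693613120/6085573 ≈ 41359.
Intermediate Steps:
S(J) = (220 + J)*(246 + J)
d = 6085573/899960 (d = -16635*(-1/22499) - 36377*(-1/6040) = 16635/22499 + 36377/6040 = 6085573/899960 ≈ 6.7620)
S(296)/d = (54120 + 296**2 + 466*296)/(6085573/899960) = (54120 + 87616 + 137936)*(899960/6085573) = 279672*(899960/6085573) = 251693613120/6085573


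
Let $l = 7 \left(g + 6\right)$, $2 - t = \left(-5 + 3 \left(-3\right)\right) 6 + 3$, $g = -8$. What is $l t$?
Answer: $-1162$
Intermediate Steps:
$t = 83$ ($t = 2 - \left(\left(-5 + 3 \left(-3\right)\right) 6 + 3\right) = 2 - \left(\left(-5 - 9\right) 6 + 3\right) = 2 - \left(\left(-14\right) 6 + 3\right) = 2 - \left(-84 + 3\right) = 2 - -81 = 2 + 81 = 83$)
$l = -14$ ($l = 7 \left(-8 + 6\right) = 7 \left(-2\right) = -14$)
$l t = \left(-14\right) 83 = -1162$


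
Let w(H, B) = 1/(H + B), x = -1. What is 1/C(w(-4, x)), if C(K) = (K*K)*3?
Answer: 25/3 ≈ 8.3333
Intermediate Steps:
w(H, B) = 1/(B + H)
C(K) = 3*K² (C(K) = K²*3 = 3*K²)
1/C(w(-4, x)) = 1/(3*(1/(-1 - 4))²) = 1/(3*(1/(-5))²) = 1/(3*(-⅕)²) = 1/(3*(1/25)) = 1/(3/25) = 25/3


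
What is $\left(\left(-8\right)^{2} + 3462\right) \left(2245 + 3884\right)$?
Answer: $21610854$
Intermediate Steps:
$\left(\left(-8\right)^{2} + 3462\right) \left(2245 + 3884\right) = \left(64 + 3462\right) 6129 = 3526 \cdot 6129 = 21610854$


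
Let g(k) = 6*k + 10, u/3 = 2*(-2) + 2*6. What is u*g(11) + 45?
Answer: 1869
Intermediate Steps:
u = 24 (u = 3*(2*(-2) + 2*6) = 3*(-4 + 12) = 3*8 = 24)
g(k) = 10 + 6*k
u*g(11) + 45 = 24*(10 + 6*11) + 45 = 24*(10 + 66) + 45 = 24*76 + 45 = 1824 + 45 = 1869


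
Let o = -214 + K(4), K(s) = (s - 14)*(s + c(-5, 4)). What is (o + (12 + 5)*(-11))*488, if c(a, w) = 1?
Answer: -220088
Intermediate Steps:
K(s) = (1 + s)*(-14 + s) (K(s) = (s - 14)*(s + 1) = (-14 + s)*(1 + s) = (1 + s)*(-14 + s))
o = -264 (o = -214 + (-14 + 4**2 - 13*4) = -214 + (-14 + 16 - 52) = -214 - 50 = -264)
(o + (12 + 5)*(-11))*488 = (-264 + (12 + 5)*(-11))*488 = (-264 + 17*(-11))*488 = (-264 - 187)*488 = -451*488 = -220088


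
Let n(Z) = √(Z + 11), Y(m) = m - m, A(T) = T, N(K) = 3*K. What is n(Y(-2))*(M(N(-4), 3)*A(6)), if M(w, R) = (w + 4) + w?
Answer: -120*√11 ≈ -398.00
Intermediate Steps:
M(w, R) = 4 + 2*w (M(w, R) = (4 + w) + w = 4 + 2*w)
Y(m) = 0
n(Z) = √(11 + Z)
n(Y(-2))*(M(N(-4), 3)*A(6)) = √(11 + 0)*((4 + 2*(3*(-4)))*6) = √11*((4 + 2*(-12))*6) = √11*((4 - 24)*6) = √11*(-20*6) = √11*(-120) = -120*√11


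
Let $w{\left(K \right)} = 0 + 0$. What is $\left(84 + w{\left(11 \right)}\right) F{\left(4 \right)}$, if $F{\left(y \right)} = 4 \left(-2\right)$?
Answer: $-672$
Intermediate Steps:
$F{\left(y \right)} = -8$
$w{\left(K \right)} = 0$
$\left(84 + w{\left(11 \right)}\right) F{\left(4 \right)} = \left(84 + 0\right) \left(-8\right) = 84 \left(-8\right) = -672$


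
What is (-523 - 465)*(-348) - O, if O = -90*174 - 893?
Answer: 360377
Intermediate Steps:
O = -16553 (O = -15660 - 893 = -16553)
(-523 - 465)*(-348) - O = (-523 - 465)*(-348) - 1*(-16553) = -988*(-348) + 16553 = 343824 + 16553 = 360377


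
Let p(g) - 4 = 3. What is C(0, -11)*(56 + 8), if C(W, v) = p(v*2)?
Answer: 448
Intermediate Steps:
p(g) = 7 (p(g) = 4 + 3 = 7)
C(W, v) = 7
C(0, -11)*(56 + 8) = 7*(56 + 8) = 7*64 = 448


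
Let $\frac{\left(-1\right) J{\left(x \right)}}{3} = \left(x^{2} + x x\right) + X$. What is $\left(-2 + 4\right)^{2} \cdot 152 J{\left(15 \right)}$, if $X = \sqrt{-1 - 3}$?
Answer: $-820800 - 3648 i \approx -8.208 \cdot 10^{5} - 3648.0 i$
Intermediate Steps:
$X = 2 i$ ($X = \sqrt{-4} = 2 i \approx 2.0 i$)
$J{\left(x \right)} = - 6 i - 6 x^{2}$ ($J{\left(x \right)} = - 3 \left(\left(x^{2} + x x\right) + 2 i\right) = - 3 \left(\left(x^{2} + x^{2}\right) + 2 i\right) = - 3 \left(2 x^{2} + 2 i\right) = - 3 \left(2 i + 2 x^{2}\right) = - 6 i - 6 x^{2}$)
$\left(-2 + 4\right)^{2} \cdot 152 J{\left(15 \right)} = \left(-2 + 4\right)^{2} \cdot 152 \left(- 6 i - 6 \cdot 15^{2}\right) = 2^{2} \cdot 152 \left(- 6 i - 1350\right) = 4 \cdot 152 \left(- 6 i - 1350\right) = 608 \left(-1350 - 6 i\right) = -820800 - 3648 i$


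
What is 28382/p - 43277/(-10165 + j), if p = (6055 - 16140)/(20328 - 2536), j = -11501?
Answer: -10940298689759/218501610 ≈ -50070.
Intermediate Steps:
p = -10085/17792 ≈ -0.56683
28382/p - 43277/(-10165 + j) = 28382/(-10085/17792) - 43277/(-10165 - 11501) = 28382*(-17792/10085) - 43277/(-21666) = -504972544/10085 - 43277*(-1/21666) = -504972544/10085 + 43277/21666 = -10940298689759/218501610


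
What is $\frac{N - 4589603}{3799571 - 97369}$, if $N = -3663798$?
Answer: $- \frac{8253401}{3702202} \approx -2.2293$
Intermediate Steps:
$\frac{N - 4589603}{3799571 - 97369} = \frac{-3663798 - 4589603}{3799571 - 97369} = - \frac{8253401}{3702202}$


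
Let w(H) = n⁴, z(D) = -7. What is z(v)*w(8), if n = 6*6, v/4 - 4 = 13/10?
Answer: -11757312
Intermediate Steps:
v = 106/5 (v = 16 + 4*(13/10) = 16 + 26/5 = 106/5 ≈ 21.200)
n = 36
w(H) = 1679616 (w(H) = 36⁴ = 1679616)
z(v)*w(8) = -7*1679616 = -11757312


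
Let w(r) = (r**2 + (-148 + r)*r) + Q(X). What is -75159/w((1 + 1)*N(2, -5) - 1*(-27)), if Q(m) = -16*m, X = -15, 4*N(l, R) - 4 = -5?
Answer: 150318/4555 ≈ 33.001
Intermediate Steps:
N(l, R) = -1/4 (N(l, R) = 1 + (1/4)*(-5) = 1 - 5/4 = -1/4)
w(r) = 240 + r**2 + r*(-148 + r) (w(r) = (r**2 + (-148 + r)*r) - 16*(-15) = (r**2 + r*(-148 + r)) + 240 = 240 + r**2 + r*(-148 + r))
-75159/w((1 + 1)*N(2, -5) - 1*(-27)) = -75159/(240 - 148*((1 + 1)*(-1/4) - 1*(-27)) + 2*((1 + 1)*(-1/4) - 1*(-27))**2) = -75159/(240 - 148*(2*(-1/4) + 27) + 2*(2*(-1/4) + 27)**2) = -75159/(240 - 148*(-1/2 + 27) + 2*(-1/2 + 27)**2) = -75159/(240 - 148*53/2 + 2*(53/2)**2) = -75159/(240 - 3922 + 2*(2809/4)) = -75159/(240 - 3922 + 2809/2) = -75159/(-4555/2) = -75159*(-2/4555) = 150318/4555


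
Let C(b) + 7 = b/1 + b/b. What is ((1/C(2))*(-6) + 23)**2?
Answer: 2401/4 ≈ 600.25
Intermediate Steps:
C(b) = -6 + b (C(b) = -7 + (b/1 + b/b) = -7 + (b*1 + 1) = -7 + (b + 1) = -7 + (1 + b) = -6 + b)
((1/C(2))*(-6) + 23)**2 = ((1/(-6 + 2))*(-6) + 23)**2 = ((1/(-4))*(-6) + 23)**2 = ((1*(-1/4))*(-6) + 23)**2 = (-1/4*(-6) + 23)**2 = (3/2 + 23)**2 = (49/2)**2 = 2401/4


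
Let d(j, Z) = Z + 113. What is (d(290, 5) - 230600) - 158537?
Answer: -389019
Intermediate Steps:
d(j, Z) = 113 + Z
(d(290, 5) - 230600) - 158537 = ((113 + 5) - 230600) - 158537 = (118 - 230600) - 158537 = -230482 - 158537 = -389019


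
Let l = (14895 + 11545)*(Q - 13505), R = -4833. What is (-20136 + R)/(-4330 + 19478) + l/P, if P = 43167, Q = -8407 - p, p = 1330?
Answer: -1329971967409/93413388 ≈ -14237.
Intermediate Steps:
Q = -9737 (Q = -8407 - 1*1330 = -8407 - 1330 = -9737)
l = -614518480 (l = (14895 + 11545)*(-9737 - 13505) = 26440*(-23242) = -614518480)
(-20136 + R)/(-4330 + 19478) + l/P = (-20136 - 4833)/(-4330 + 19478) - 614518480/43167 = -24969/15148 - 614518480*1/43167 = -24969*1/15148 - 614518480/43167 = -3567/2164 - 614518480/43167 = -1329971967409/93413388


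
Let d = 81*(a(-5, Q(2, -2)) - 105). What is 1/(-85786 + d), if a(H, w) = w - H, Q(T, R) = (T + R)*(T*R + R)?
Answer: -1/93886 ≈ -1.0651e-5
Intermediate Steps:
Q(T, R) = (R + T)*(R + R*T) (Q(T, R) = (R + T)*(R*T + R) = (R + T)*(R + R*T))
d = -8100 (d = 81*((-2*(-2 + 2 + 2² - 2*2) - 1*(-5)) - 105) = 81*((-2*(-2 + 2 + 4 - 4) + 5) - 105) = 81*((-2*0 + 5) - 105) = 81*((0 + 5) - 105) = 81*(5 - 105) = 81*(-100) = -8100)
1/(-85786 + d) = 1/(-85786 - 8100) = 1/(-93886) = -1/93886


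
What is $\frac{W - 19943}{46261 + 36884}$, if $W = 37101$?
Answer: $\frac{746}{3615} \approx 0.20636$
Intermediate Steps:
$\frac{W - 19943}{46261 + 36884} = \frac{37101 - 19943}{46261 + 36884} = \frac{17158}{83145} = 17158 \cdot \frac{1}{83145} = \frac{746}{3615}$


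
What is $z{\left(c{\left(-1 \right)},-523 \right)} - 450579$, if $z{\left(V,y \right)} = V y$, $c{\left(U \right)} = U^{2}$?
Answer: $-451102$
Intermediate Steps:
$z{\left(c{\left(-1 \right)},-523 \right)} - 450579 = \left(-1\right)^{2} \left(-523\right) - 450579 = 1 \left(-523\right) - 450579 = -523 - 450579 = -451102$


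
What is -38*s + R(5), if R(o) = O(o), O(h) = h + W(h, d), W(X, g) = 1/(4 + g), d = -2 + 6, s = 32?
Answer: -9687/8 ≈ -1210.9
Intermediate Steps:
d = 4
O(h) = ⅛ + h (O(h) = h + 1/(4 + 4) = h + 1/8 = h + ⅛ = ⅛ + h)
R(o) = ⅛ + o
-38*s + R(5) = -38*32 + (⅛ + 5) = -1216 + 41/8 = -9687/8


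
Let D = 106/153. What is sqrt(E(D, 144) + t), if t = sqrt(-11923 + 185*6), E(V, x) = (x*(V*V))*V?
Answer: sqrt(323956352 + 6765201*I*sqrt(10813))/2601 ≈ 9.0102 + 5.7704*I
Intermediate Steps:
D = 106/153 (D = 106*(1/153) = 106/153 ≈ 0.69281)
E(V, x) = x*V**3 (E(V, x) = (x*V**2)*V = x*V**3)
t = I*sqrt(10813) (t = sqrt(-11923 + 1110) = sqrt(-10813) = I*sqrt(10813) ≈ 103.99*I)
sqrt(E(D, 144) + t) = sqrt(144*(106/153)**3 + I*sqrt(10813)) = sqrt(144*(1191016/3581577) + I*sqrt(10813)) = sqrt(19056256/397953 + I*sqrt(10813))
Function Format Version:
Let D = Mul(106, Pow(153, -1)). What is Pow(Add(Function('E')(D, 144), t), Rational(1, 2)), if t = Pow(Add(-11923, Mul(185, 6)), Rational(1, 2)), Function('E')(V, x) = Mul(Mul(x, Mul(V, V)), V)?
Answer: Mul(Rational(1, 2601), Pow(Add(323956352, Mul(6765201, I, Pow(10813, Rational(1, 2)))), Rational(1, 2))) ≈ Add(9.0102, Mul(5.7704, I))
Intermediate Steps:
D = Rational(106, 153) (D = Mul(106, Rational(1, 153)) = Rational(106, 153) ≈ 0.69281)
Function('E')(V, x) = Mul(x, Pow(V, 3)) (Function('E')(V, x) = Mul(Mul(x, Pow(V, 2)), V) = Mul(x, Pow(V, 3)))
t = Mul(I, Pow(10813, Rational(1, 2))) (t = Pow(Add(-11923, 1110), Rational(1, 2)) = Pow(-10813, Rational(1, 2)) = Mul(I, Pow(10813, Rational(1, 2))) ≈ Mul(103.99, I))
Pow(Add(Function('E')(D, 144), t), Rational(1, 2)) = Pow(Add(Mul(144, Pow(Rational(106, 153), 3)), Mul(I, Pow(10813, Rational(1, 2)))), Rational(1, 2)) = Pow(Add(Mul(144, Rational(1191016, 3581577)), Mul(I, Pow(10813, Rational(1, 2)))), Rational(1, 2)) = Pow(Add(Rational(19056256, 397953), Mul(I, Pow(10813, Rational(1, 2)))), Rational(1, 2))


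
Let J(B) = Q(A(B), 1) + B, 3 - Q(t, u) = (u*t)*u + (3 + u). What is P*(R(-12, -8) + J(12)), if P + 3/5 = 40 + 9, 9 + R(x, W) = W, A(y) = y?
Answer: -4356/5 ≈ -871.20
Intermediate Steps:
Q(t, u) = -u - t*u² (Q(t, u) = 3 - ((u*t)*u + (3 + u)) = 3 - ((t*u)*u + (3 + u)) = 3 - (t*u² + (3 + u)) = 3 - (3 + u + t*u²) = 3 + (-3 - u - t*u²) = -u - t*u²)
R(x, W) = -9 + W
J(B) = -1 (J(B) = -1*1*(1 + B*1) + B = -1*1*(1 + B) + B = (-1 - B) + B = -1)
P = 242/5 (P = -⅗ + (40 + 9) = -⅗ + 49 = 242/5 ≈ 48.400)
P*(R(-12, -8) + J(12)) = 242*((-9 - 8) - 1)/5 = 242*(-17 - 1)/5 = (242/5)*(-18) = -4356/5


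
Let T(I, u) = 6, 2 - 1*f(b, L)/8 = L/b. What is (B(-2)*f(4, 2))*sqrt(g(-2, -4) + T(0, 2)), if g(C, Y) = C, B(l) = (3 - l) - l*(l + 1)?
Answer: 72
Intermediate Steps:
B(l) = 3 - l - l*(1 + l) (B(l) = (3 - l) - l*(1 + l) = 3 - l - l*(1 + l))
f(b, L) = 16 - 8*L/b
(B(-2)*f(4, 2))*sqrt(g(-2, -4) + T(0, 2)) = ((3 - 1*(-2)**2 - 2*(-2))*(16 - 8*2/4))*sqrt(-2 + 6) = ((3 - 1*4 + 4)*(16 - 8*2*1/4))*sqrt(4) = ((3 - 4 + 4)*(16 - 4))*2 = (3*12)*2 = 36*2 = 72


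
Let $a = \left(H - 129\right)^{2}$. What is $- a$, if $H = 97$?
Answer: $-1024$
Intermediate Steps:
$a = 1024$ ($a = \left(97 - 129\right)^{2} = \left(-32\right)^{2} = 1024$)
$- a = \left(-1\right) 1024 = -1024$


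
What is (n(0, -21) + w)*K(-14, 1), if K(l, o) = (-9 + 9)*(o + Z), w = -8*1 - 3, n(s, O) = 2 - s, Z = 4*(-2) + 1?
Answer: 0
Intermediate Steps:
Z = -7 (Z = -8 + 1 = -7)
w = -11 (w = -8 - 3 = -11)
K(l, o) = 0 (K(l, o) = (-9 + 9)*(o - 7) = 0*(-7 + o) = 0)
(n(0, -21) + w)*K(-14, 1) = ((2 - 1*0) - 11)*0 = ((2 + 0) - 11)*0 = (2 - 11)*0 = -9*0 = 0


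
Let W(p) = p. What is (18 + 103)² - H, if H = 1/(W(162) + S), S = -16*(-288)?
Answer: 69837569/4770 ≈ 14641.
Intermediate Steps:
S = 4608
H = 1/4770 (H = 1/(162 + 4608) = 1/4770 ≈ 0.00020964)
(18 + 103)² - H = (18 + 103)² - 1*1/4770 = 121² - 1/4770 = 14641 - 1/4770 = 69837569/4770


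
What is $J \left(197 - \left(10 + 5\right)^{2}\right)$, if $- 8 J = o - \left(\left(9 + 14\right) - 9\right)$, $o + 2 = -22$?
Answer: $-133$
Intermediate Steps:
$o = -24$ ($o = -2 - 22 = -24$)
$J = \frac{19}{4}$ ($J = - \frac{-24 - \left(\left(9 + 14\right) - 9\right)}{8} = - \frac{-24 - \left(23 - 9\right)}{8} = - \frac{-24 - 14}{8} = \left(- \frac{1}{8}\right) \left(-38\right) = \frac{19}{4} \approx 4.75$)
$J \left(197 - \left(10 + 5\right)^{2}\right) = \frac{19 \left(197 - \left(10 + 5\right)^{2}\right)}{4} = \frac{19 \left(197 - 15^{2}\right)}{4} = \frac{19 \left(197 - 225\right)}{4} = \frac{19}{4} \left(-28\right) = -133$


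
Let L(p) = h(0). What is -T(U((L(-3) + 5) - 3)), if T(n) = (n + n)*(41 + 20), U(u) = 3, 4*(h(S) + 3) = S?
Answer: -366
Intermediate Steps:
h(S) = -3 + S/4
L(p) = -3 (L(p) = -3 + (¼)*0 = -3 + 0 = -3)
T(n) = 122*n (T(n) = (2*n)*61 = 122*n)
-T(U((L(-3) + 5) - 3)) = -122*3 = -1*366 = -366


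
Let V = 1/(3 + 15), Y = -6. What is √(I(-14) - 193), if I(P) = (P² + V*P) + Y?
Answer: I*√34/3 ≈ 1.9437*I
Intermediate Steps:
V = 1/18 ≈ 0.055556
I(P) = -6 + P² + P/18 (I(P) = (P² + P/18) - 6 = -6 + P² + P/18)
√(I(-14) - 193) = √((-6 + (-14)² + (1/18)*(-14)) - 193) = √((-6 + 196 - 7/9) - 193) = √(1703/9 - 193) = √(-34/9) = I*√34/3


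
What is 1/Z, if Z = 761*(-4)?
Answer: -1/3044 ≈ -0.00032852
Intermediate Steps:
Z = -3044
1/Z = 1/(-3044) = -1/3044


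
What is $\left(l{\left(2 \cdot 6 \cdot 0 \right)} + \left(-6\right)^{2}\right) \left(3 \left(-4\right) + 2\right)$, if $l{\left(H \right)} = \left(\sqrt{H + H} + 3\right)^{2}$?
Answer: $-450$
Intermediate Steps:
$l{\left(H \right)} = \left(3 + \sqrt{2} \sqrt{H}\right)^{2}$ ($l{\left(H \right)} = \left(\sqrt{2 H} + 3\right)^{2} = \left(\sqrt{2} \sqrt{H} + 3\right)^{2} = \left(3 + \sqrt{2} \sqrt{H}\right)^{2}$)
$\left(l{\left(2 \cdot 6 \cdot 0 \right)} + \left(-6\right)^{2}\right) \left(3 \left(-4\right) + 2\right) = \left(\left(3 + \sqrt{2} \sqrt{2 \cdot 6 \cdot 0}\right)^{2} + \left(-6\right)^{2}\right) \left(3 \left(-4\right) + 2\right) = \left(\left(3 + \sqrt{2} \sqrt{12 \cdot 0}\right)^{2} + 36\right) \left(-12 + 2\right) = \left(\left(3 + \sqrt{2} \sqrt{0}\right)^{2} + 36\right) \left(-10\right) = \left(\left(3 + \sqrt{2} \cdot 0\right)^{2} + 36\right) \left(-10\right) = \left(\left(3 + 0\right)^{2} + 36\right) \left(-10\right) = \left(3^{2} + 36\right) \left(-10\right) = \left(9 + 36\right) \left(-10\right) = 45 \left(-10\right) = -450$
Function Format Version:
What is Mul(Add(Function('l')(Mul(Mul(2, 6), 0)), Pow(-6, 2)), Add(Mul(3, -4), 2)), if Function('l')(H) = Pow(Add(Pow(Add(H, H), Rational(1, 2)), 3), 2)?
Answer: -450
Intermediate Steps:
Function('l')(H) = Pow(Add(3, Mul(Pow(2, Rational(1, 2)), Pow(H, Rational(1, 2)))), 2) (Function('l')(H) = Pow(Add(Pow(Mul(2, H), Rational(1, 2)), 3), 2) = Pow(Add(Mul(Pow(2, Rational(1, 2)), Pow(H, Rational(1, 2))), 3), 2) = Pow(Add(3, Mul(Pow(2, Rational(1, 2)), Pow(H, Rational(1, 2)))), 2))
Mul(Add(Function('l')(Mul(Mul(2, 6), 0)), Pow(-6, 2)), Add(Mul(3, -4), 2)) = Mul(Add(Pow(Add(3, Mul(Pow(2, Rational(1, 2)), Pow(Mul(Mul(2, 6), 0), Rational(1, 2)))), 2), Pow(-6, 2)), Add(Mul(3, -4), 2)) = Mul(Add(Pow(Add(3, Mul(Pow(2, Rational(1, 2)), Pow(Mul(12, 0), Rational(1, 2)))), 2), 36), Add(-12, 2)) = Mul(Add(Pow(Add(3, Mul(Pow(2, Rational(1, 2)), Pow(0, Rational(1, 2)))), 2), 36), -10) = Mul(Add(Pow(Add(3, Mul(Pow(2, Rational(1, 2)), 0)), 2), 36), -10) = Mul(Add(Pow(Add(3, 0), 2), 36), -10) = Mul(Add(Pow(3, 2), 36), -10) = Mul(Add(9, 36), -10) = Mul(45, -10) = -450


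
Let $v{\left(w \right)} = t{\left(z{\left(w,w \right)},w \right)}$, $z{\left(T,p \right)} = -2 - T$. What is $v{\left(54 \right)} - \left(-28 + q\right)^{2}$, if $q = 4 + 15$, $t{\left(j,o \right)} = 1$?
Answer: $-80$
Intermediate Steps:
$q = 19$
$v{\left(w \right)} = 1$
$v{\left(54 \right)} - \left(-28 + q\right)^{2} = 1 - \left(-28 + 19\right)^{2} = 1 - \left(-9\right)^{2} = 1 - 81 = -80$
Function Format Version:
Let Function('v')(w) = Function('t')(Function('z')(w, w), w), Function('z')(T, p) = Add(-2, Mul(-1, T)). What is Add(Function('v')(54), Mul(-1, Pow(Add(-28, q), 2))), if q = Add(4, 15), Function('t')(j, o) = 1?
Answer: -80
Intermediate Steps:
q = 19
Function('v')(w) = 1
Add(Function('v')(54), Mul(-1, Pow(Add(-28, q), 2))) = Add(1, Mul(-1, Pow(Add(-28, 19), 2))) = Add(1, Mul(-1, Pow(-9, 2))) = Add(1, Mul(-1, 81)) = Add(1, -81) = -80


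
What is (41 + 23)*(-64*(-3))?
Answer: 12288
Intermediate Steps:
(41 + 23)*(-64*(-3)) = 64*(-16*(-12)) = 64*192 = 12288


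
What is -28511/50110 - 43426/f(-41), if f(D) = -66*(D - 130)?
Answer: -1248926003/282770730 ≈ -4.4167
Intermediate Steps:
f(D) = 8580 - 66*D (f(D) = -66*(-130 + D) = 8580 - 66*D)
-28511/50110 - 43426/f(-41) = -28511/50110 - 43426/(8580 - 66*(-41)) = -28511*1/50110 - 43426/(8580 + 2706) = -28511/50110 - 43426/11286 = -28511/50110 - 43426*1/11286 = -28511/50110 - 21713/5643 = -1248926003/282770730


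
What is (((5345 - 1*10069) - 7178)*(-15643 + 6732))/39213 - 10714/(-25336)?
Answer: 1343761954337/496750284 ≈ 2705.1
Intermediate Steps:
(((5345 - 1*10069) - 7178)*(-15643 + 6732))/39213 - 10714/(-25336) = (((5345 - 10069) - 7178)*(-8911))*(1/39213) - 10714*(-1/25336) = ((-4724 - 7178)*(-8911))*(1/39213) + 5357/12668 = -11902*(-8911)*(1/39213) + 5357/12668 = 106058722*(1/39213) + 5357/12668 = 106058722/39213 + 5357/12668 = 1343761954337/496750284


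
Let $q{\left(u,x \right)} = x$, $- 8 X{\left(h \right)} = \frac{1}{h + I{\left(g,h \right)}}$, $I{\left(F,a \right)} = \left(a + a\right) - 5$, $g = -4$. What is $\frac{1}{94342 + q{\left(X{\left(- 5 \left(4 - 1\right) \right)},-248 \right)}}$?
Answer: $\frac{1}{94094} \approx 1.0628 \cdot 10^{-5}$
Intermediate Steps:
$I{\left(F,a \right)} = -5 + 2 a$ ($I{\left(F,a \right)} = 2 a - 5 = -5 + 2 a$)
$X{\left(h \right)} = - \frac{1}{8 \left(-5 + 3 h\right)}$ ($X{\left(h \right)} = - \frac{1}{8 \left(h + \left(-5 + 2 h\right)\right)} = - \frac{1}{8 \left(-5 + 3 h\right)}$)
$\frac{1}{94342 + q{\left(X{\left(- 5 \left(4 - 1\right) \right)},-248 \right)}} = \frac{1}{94342 - 248} = \frac{1}{94094}$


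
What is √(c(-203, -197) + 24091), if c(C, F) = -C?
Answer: √24294 ≈ 155.87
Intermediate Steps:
√(c(-203, -197) + 24091) = √(-1*(-203) + 24091) = √(203 + 24091) = √24294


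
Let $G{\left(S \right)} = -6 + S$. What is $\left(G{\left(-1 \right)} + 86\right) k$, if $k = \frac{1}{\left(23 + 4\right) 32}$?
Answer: $\frac{79}{864} \approx 0.091435$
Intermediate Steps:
$k = \frac{1}{864}$ ($k = \frac{1}{27} \cdot \frac{1}{32} = \frac{1}{864} \approx 0.0011574$)
$\left(G{\left(-1 \right)} + 86\right) k = \left(\left(-6 - 1\right) + 86\right) \frac{1}{864} = \left(-7 + 86\right) \frac{1}{864} = 79 \cdot \frac{1}{864} = \frac{79}{864}$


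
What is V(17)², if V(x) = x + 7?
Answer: 576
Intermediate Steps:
V(x) = 7 + x
V(17)² = (7 + 17)² = 24² = 576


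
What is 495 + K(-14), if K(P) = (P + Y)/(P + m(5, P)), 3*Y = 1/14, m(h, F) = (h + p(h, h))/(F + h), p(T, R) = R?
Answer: 944241/1904 ≈ 495.92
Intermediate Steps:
m(h, F) = 2*h/(F + h) (m(h, F) = (h + h)/(F + h) = (2*h)/(F + h) = 2*h/(F + h))
Y = 1/42 (Y = (⅓)/14 = (⅓)*(1/14) = 1/42 ≈ 0.023810)
K(P) = (1/42 + P)/(P + 10/(5 + P)) (K(P) = (P + 1/42)/(P + 2*5/(P + 5)) = (1/42 + P)/(P + 2*5/(5 + P)) = (1/42 + P)/(P + 10/(5 + P)))
495 + K(-14) = 495 + (1 + 42*(-14))*(5 - 14)/(42*(10 - 14*(5 - 14))) = 495 + (1/42)*(1 - 588)*(-9)/(10 - 14*(-9)) = 495 + (1/42)*(-587)*(-9)/(10 + 126) = 495 + (1/42)*(-587)*(-9)/136 = 495 + (1/42)*(1/136)*(-587)*(-9) = 495 + 1761/1904 = 944241/1904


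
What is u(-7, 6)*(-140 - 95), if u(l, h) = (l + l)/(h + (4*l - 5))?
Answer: -3290/27 ≈ -121.85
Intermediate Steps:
u(l, h) = 2*l/(-5 + h + 4*l) (u(l, h) = (2*l)/(h + (-5 + 4*l)) = (2*l)/(-5 + h + 4*l) = 2*l/(-5 + h + 4*l))
u(-7, 6)*(-140 - 95) = (2*(-7)/(-5 + 6 + 4*(-7)))*(-140 - 95) = (2*(-7)/(-5 + 6 - 28))*(-235) = (2*(-7)/(-27))*(-235) = (2*(-7)*(-1/27))*(-235) = (14/27)*(-235) = -3290/27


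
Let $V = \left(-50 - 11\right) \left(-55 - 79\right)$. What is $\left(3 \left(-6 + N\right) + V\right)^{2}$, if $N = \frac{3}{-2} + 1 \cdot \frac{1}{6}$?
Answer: $66455104$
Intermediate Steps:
$N = - \frac{4}{3}$ ($N = 3 \left(- \frac{1}{2}\right) + 1 \cdot \frac{1}{6} = - \frac{3}{2} + \frac{1}{6} = - \frac{4}{3} \approx -1.3333$)
$V = 8174$ ($V = \left(-61\right) \left(-134\right) = 8174$)
$\left(3 \left(-6 + N\right) + V\right)^{2} = \left(3 \left(-6 - \frac{4}{3}\right) + 8174\right)^{2} = \left(3 \left(- \frac{22}{3}\right) + 8174\right)^{2} = \left(-22 + 8174\right)^{2} = 8152^{2} = 66455104$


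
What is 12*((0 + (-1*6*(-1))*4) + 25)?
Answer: 588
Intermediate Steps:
12*((0 + (-1*6*(-1))*4) + 25) = 12*((0 - 6*(-1)*4) + 25) = 12*((0 + 6*4) + 25) = 12*((0 + 24) + 25) = 12*(24 + 25) = 12*49 = 588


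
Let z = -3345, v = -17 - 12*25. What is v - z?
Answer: 3028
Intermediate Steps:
v = -317 (v = -17 - 300 = -317)
v - z = -317 - 1*(-3345) = -317 + 3345 = 3028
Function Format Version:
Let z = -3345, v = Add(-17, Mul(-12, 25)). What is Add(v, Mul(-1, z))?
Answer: 3028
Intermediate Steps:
v = -317 (v = Add(-17, -300) = -317)
Add(v, Mul(-1, z)) = Add(-317, Mul(-1, -3345)) = Add(-317, 3345) = 3028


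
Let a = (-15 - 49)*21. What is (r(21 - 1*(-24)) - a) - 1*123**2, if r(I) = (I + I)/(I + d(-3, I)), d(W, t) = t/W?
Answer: -13782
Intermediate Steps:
r(I) = 3 (r(I) = (I + I)/(I + I/(-3)) = (2*I)/(I + I*(-1/3)) = (2*I)/(I - I/3) = (2*I)/((2*I/3)) = (2*I)*(3/(2*I)) = 3)
a = -1344 (a = -64*21 = -1344)
(r(21 - 1*(-24)) - a) - 1*123**2 = (3 - 1*(-1344)) - 1*123**2 = (3 + 1344) - 1*15129 = 1347 - 15129 = -13782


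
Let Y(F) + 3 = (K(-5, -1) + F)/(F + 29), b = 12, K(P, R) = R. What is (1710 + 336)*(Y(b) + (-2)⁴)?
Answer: 1113024/41 ≈ 27147.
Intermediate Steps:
Y(F) = -3 + (-1 + F)/(29 + F) (Y(F) = -3 + (-1 + F)/(F + 29) = -3 + (-1 + F)/(29 + F))
(1710 + 336)*(Y(b) + (-2)⁴) = (1710 + 336)*(2*(-44 - 1*12)/(29 + 12) + (-2)⁴) = 2046*(2*(-44 - 12)/41 + 16) = 2046*(2*(1/41)*(-56) + 16) = 2046*(-112/41 + 16) = 2046*(544/41) = 1113024/41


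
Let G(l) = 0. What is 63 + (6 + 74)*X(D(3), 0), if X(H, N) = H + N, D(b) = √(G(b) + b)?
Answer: 63 + 80*√3 ≈ 201.56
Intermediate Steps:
D(b) = √b (D(b) = √(0 + b) = √b)
63 + (6 + 74)*X(D(3), 0) = 63 + (6 + 74)*(√3 + 0) = 63 + 80*√3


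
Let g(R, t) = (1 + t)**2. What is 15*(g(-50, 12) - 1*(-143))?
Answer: 4680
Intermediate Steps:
15*(g(-50, 12) - 1*(-143)) = 15*((1 + 12)**2 - 1*(-143)) = 15*(13**2 + 143) = 15*(169 + 143) = 15*312 = 4680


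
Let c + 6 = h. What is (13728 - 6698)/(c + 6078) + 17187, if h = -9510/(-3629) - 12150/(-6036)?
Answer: 381309214363151/22184415513 ≈ 17188.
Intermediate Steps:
h = 16915785/3650774 (h = -9510*(-1/3629) - 12150*(-1/6036) = 9510/3629 + 2025/1006 = 16915785/3650774 ≈ 4.6335)
c = -4988859/3650774 (c = -6 + 16915785/3650774 = -4988859/3650774 ≈ -1.3665)
(13728 - 6698)/(c + 6078) + 17187 = (13728 - 6698)/(-4988859/3650774 + 6078) + 17187 = 7030/(22184415513/3650774) + 17187 = 7030*(3650774/22184415513) + 17187 = 25664941220/22184415513 + 17187 = 381309214363151/22184415513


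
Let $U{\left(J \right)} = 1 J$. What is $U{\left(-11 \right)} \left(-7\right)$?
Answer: $77$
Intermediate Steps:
$U{\left(J \right)} = J$
$U{\left(-11 \right)} \left(-7\right) = \left(-11\right) \left(-7\right) = 77$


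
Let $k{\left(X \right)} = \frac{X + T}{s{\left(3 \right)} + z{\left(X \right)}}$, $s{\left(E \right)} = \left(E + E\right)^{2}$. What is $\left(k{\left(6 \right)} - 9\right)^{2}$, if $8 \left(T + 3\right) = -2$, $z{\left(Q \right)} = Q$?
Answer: $\frac{2253001}{28224} \approx 79.826$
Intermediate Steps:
$s{\left(E \right)} = 4 E^{2}$ ($s{\left(E \right)} = \left(2 E\right)^{2} = 4 E^{2}$)
$T = - \frac{13}{4}$ ($T = -3 + \frac{1}{8} \left(-2\right) = -3 - \frac{1}{4} = - \frac{13}{4} \approx -3.25$)
$k{\left(X \right)} = \frac{- \frac{13}{4} + X}{36 + X}$ ($k{\left(X \right)} = \frac{X - \frac{13}{4}}{4 \cdot 3^{2} + X} = \frac{- \frac{13}{4} + X}{4 \cdot 9 + X} = \frac{- \frac{13}{4} + X}{36 + X}$)
$\left(k{\left(6 \right)} - 9\right)^{2} = \left(\frac{- \frac{13}{4} + 6}{36 + 6} - 9\right)^{2} = \left(\frac{1}{42} \cdot \frac{11}{4} - 9\right)^{2} = \left(\frac{11}{168} - 9\right)^{2} = \left(- \frac{1501}{168}\right)^{2} = \frac{2253001}{28224}$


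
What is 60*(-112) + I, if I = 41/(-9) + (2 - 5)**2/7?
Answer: -423566/63 ≈ -6723.3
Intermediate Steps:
I = -206/63 (I = 41*(-1/9) + (-3)**2*(1/7) = -41/9 + 9*(1/7) = -41/9 + 9/7 = -206/63 ≈ -3.2698)
60*(-112) + I = 60*(-112) - 206/63 = -6720 - 206/63 = -423566/63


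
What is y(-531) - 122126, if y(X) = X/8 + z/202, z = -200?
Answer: -98732239/808 ≈ -1.2219e+5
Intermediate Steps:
y(X) = -100/101 + X/8 (y(X) = X/8 - 200/202 = X*(1/8) - 200*1/202 = X/8 - 100/101 = -100/101 + X/8)
y(-531) - 122126 = (-100/101 + (1/8)*(-531)) - 122126 = (-100/101 - 531/8) - 122126 = -54431/808 - 122126 = -98732239/808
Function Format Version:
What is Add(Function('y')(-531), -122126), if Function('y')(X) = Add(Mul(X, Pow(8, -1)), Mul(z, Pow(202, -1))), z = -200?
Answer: Rational(-98732239, 808) ≈ -1.2219e+5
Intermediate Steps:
Function('y')(X) = Add(Rational(-100, 101), Mul(Rational(1, 8), X)) (Function('y')(X) = Add(Mul(X, Pow(8, -1)), Mul(-200, Pow(202, -1))) = Add(Mul(X, Rational(1, 8)), Mul(-200, Rational(1, 202))) = Add(Mul(Rational(1, 8), X), Rational(-100, 101)) = Add(Rational(-100, 101), Mul(Rational(1, 8), X)))
Add(Function('y')(-531), -122126) = Add(Add(Rational(-100, 101), Mul(Rational(1, 8), -531)), -122126) = Add(Add(Rational(-100, 101), Rational(-531, 8)), -122126) = Add(Rational(-54431, 808), -122126) = Rational(-98732239, 808)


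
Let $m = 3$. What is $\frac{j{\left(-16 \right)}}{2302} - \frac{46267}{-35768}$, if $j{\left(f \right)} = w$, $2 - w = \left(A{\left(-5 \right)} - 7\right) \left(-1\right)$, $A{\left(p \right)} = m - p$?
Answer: $\frac{53306969}{41168968} \approx 1.2948$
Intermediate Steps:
$A{\left(p \right)} = 3 - p$
$w = 3$ ($w = 2 - \left(\left(3 - -5\right) - 7\right) \left(-1\right) = 2 - \left(\left(3 + 5\right) - 7\right) \left(-1\right) = 2 - \left(8 - 7\right) \left(-1\right) = 2 - 1 \left(-1\right) = 2 - -1 = 2 + 1 = 3$)
$j{\left(f \right)} = 3$
$\frac{j{\left(-16 \right)}}{2302} - \frac{46267}{-35768} = \frac{3}{2302} - \frac{46267}{-35768} = 3 \cdot \frac{1}{2302} - - \frac{46267}{35768} = \frac{3}{2302} + \frac{46267}{35768} = \frac{53306969}{41168968}$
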